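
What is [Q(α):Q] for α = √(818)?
[Q(α):Q] = 2

[Q(α):Q] equals the degree of the minimal polynomial of α. Here α^2 = 818 and x^2 - 818 is irreducible (d = 818 is squarefree, ≠ 1, hence not a square), so deg(m_α) = 2. Thus [Q(α):Q] = 2.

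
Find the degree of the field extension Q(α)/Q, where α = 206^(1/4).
[Q(α):Q] = 4

α is a root of x^4 - 206. By Eisenstein's criterion at the prime p = 2 (which divides the constant term 206 but p^2 = 4 does not, since 206 is squarefree), x^4 - 206 is irreducible over Q. Hence [Q(α):Q] = 4.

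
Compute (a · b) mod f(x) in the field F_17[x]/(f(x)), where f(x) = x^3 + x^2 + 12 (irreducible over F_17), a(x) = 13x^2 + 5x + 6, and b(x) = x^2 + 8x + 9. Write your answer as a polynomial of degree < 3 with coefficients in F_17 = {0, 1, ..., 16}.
a · b ≡ 16x^2 + 5x + 7 (mod f(x))

Multiply in F_17[x]: a(x)·b(x) = (13x^2 + 5x + 6)·(x^2 + 8x + 9) = 13x^4 + 7x^3 + 10x^2 + 8x + 3. This has degree ≥ 3, so divide by f(x) over F_17: 13x^4 + 7x^3 + 10x^2 + 8x + 3 = (13x + 11)·(x^3 + x^2 + 12) + (16x^2 + 5x + 7). Hence a·b ≡ 16x^2 + 5x + 7 (mod f). (F_17[x]/(f) is a field with 17^3 = 4913 elements since f is irreducible of degree 3.)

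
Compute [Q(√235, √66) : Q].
[Q(√235, √66) : Q] = 4

[Q(√235):Q] = 2 (min poly x^2 - 235, irreducible since 235 is squarefree > 1). For the top step, suppose √66 ∈ Q(√235), say √66 = c + d√235 with c, d ∈ Q. Squaring: 66 = c^2 + 235d^2 + 2cd√235. Since √235 ∉ Q this forces 2cd = 0. If d = 0 then √66 = c ∈ Q, contradicting 66 squarefree > 1. If c = 0 then 66 = 235d^2, so 235·66 = (235d)^2 is a perfect square in Q — but 235·66 = 15510 is not a perfect square (since 235 and 66 are distinct squarefree integers). Contradiction. Hence √66 ∉ Q(√235), so x^2 - 66 stays irreducible over Q(√235) and [Q(√235, √66) : Q(√235)] = 2. By the tower law, [Q(√235, √66) : Q] = 2 · 2 = 4.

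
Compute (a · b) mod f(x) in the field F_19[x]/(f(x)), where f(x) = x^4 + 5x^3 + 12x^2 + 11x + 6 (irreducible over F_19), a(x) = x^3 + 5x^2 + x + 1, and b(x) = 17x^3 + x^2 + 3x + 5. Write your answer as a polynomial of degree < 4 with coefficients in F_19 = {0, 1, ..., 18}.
a · b ≡ 18x^3 + 15x^2 + 12x + 7 (mod f(x))

Multiply in F_19[x]: a(x)·b(x) = (x^3 + 5x^2 + x + 1)·(17x^3 + x^2 + 3x + 5) = 17x^6 + 10x^5 + 6x^4 + 10x^2 + 8x + 5. This has degree ≥ 4, so divide by f(x) over F_19: 17x^6 + 10x^5 + 6x^4 + 10x^2 + 8x + 5 = (17x^2 + x + 6)·(x^4 + 5x^3 + 12x^2 + 11x + 6) + (18x^3 + 15x^2 + 12x + 7). Hence a·b ≡ 18x^3 + 15x^2 + 12x + 7 (mod f). (F_19[x]/(f) is a field with 19^4 = 130321 elements since f is irreducible of degree 4.)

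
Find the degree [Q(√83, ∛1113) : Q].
[Q(√83, ∛1113) : Q] = 6

Let L = Q(√83, ∛1113). Since Q(√83) ⊂ L and [Q(√83):Q] = 2, the tower law gives 2 | [L:Q]. Likewise Q(∛1113) ⊂ L with [Q(∛1113):Q] = 3 (because 1113 is not a perfect cube), so 3 | [L:Q]. As gcd(2,3) = 1, [L:Q] is divisible by 6. Conversely L is generated over Q by √83 and ∛1113, so [L:Q] ≤ 2·3 = 6. Therefore [Q(√83, ∛1113) : Q] = 6.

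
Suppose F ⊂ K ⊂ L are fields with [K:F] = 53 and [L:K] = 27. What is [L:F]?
[L:F] = 1431

The tower law says that for any tower of field extensions F ⊂ K ⊂ L with finite degrees, [L:F] = [L:K] · [K:F]. Here this gives [L:F] = 27 · 53 = 1431.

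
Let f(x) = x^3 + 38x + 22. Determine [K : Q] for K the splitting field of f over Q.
[K : Q] = 6

By the rational root test, any rational root of the monic integer polynomial f(x) = x^3 + 38x + 22 must be an integer dividing the constant term 22, i.e. one of ±{1, 2, 11, 22}. Evaluating: f(1) = 61, f(-1) = -17, f(2) = 106, f(-2) = -62, f(11) = 1771, f(-11) = -1727, f(22) = 11506, f(-22) = -11462; none is 0, so f has no rational root and is therefore irreducible over Q (a cubic with no linear factor over a field is irreducible). For an irreducible cubic, the Galois group is A_3 or S_3 according as the discriminant disc(f) = -4a^3 - 27b^2 = -4·(38)^3 - 27·(22)^2 = -232556 is or is not a square in Q. Here disc(f) = -232556 is not a perfect square in Q, so the Galois group of f over Q is not contained in A_3 and must be all of S_3. The splitting field has degree |S_3| = 6 over Q, so [K : Q] = 6.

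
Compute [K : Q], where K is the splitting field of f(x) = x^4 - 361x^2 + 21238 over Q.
[K : Q] = 4

Solving the quadratic in x^2: x^2 = (361 ± √(361^2 - 4·21238))/2 = (361 ± √45369)/2 = (361 ± 213)/2, giving x^2 = 287 or x^2 = 74. So f(x) = (x^2 - 287)(x^2 - 74) and the roots of f are ±√287, ±√74. Hence the splitting field is K = Q(√287, √74). Since 287 and 74 are distinct squarefree integers > 1, their product 21238 is not a perfect square, so √74 ∉ Q(√287). By the tower law [K:Q] = [Q(√287,√74):Q(√287)] · [Q(√287):Q] = 2 · 2 = 4.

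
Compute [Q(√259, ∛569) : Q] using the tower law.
[Q(√259, ∛569) : Q] = 6

Let L = Q(√259, ∛569). Since Q(√259) ⊂ L and [Q(√259):Q] = 2, the tower law gives 2 | [L:Q]. Likewise Q(∛569) ⊂ L with [Q(∛569):Q] = 3 (because 569 is not a perfect cube), so 3 | [L:Q]. As gcd(2,3) = 1, [L:Q] is divisible by 6. Conversely L is generated over Q by √259 and ∛569, so [L:Q] ≤ 2·3 = 6. Therefore [Q(√259, ∛569) : Q] = 6.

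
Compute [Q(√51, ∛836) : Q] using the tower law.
[Q(√51, ∛836) : Q] = 6

Let L = Q(√51, ∛836). Since Q(√51) ⊂ L and [Q(√51):Q] = 2, the tower law gives 2 | [L:Q]. Likewise Q(∛836) ⊂ L with [Q(∛836):Q] = 3 (because 836 is not a perfect cube), so 3 | [L:Q]. As gcd(2,3) = 1, [L:Q] is divisible by 6. Conversely L is generated over Q by √51 and ∛836, so [L:Q] ≤ 2·3 = 6. Therefore [Q(√51, ∛836) : Q] = 6.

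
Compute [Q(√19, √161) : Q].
[Q(√19, √161) : Q] = 4

[Q(√19):Q] = 2 (min poly x^2 - 19, irreducible since 19 is squarefree > 1). For the top step, suppose √161 ∈ Q(√19), say √161 = c + d√19 with c, d ∈ Q. Squaring: 161 = c^2 + 19d^2 + 2cd√19. Since √19 ∉ Q this forces 2cd = 0. If d = 0 then √161 = c ∈ Q, contradicting 161 squarefree > 1. If c = 0 then 161 = 19d^2, so 19·161 = (19d)^2 is a perfect square in Q — but 19·161 = 3059 is not a perfect square (since 19 and 161 are distinct squarefree integers). Contradiction. Hence √161 ∉ Q(√19), so x^2 - 161 stays irreducible over Q(√19) and [Q(√19, √161) : Q(√19)] = 2. By the tower law, [Q(√19, √161) : Q] = 2 · 2 = 4.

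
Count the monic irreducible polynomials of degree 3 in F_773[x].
There are 153963048 monic irreducible polynomials of degree 3 over F_773

Each element of F_{773^3} that lies in no proper subfield is a root of exactly one monic irreducible of degree 3 over F_773, and each such polynomial has 3 distinct roots in F_{773^3}. By Möbius inversion the count is N_773(3) = (1/3) Σ_{d|3} μ(3/d) · 773^d = (1/3)(μ(3)·773^1 + μ(1)·773^3) = 461889144/3 = 153963048.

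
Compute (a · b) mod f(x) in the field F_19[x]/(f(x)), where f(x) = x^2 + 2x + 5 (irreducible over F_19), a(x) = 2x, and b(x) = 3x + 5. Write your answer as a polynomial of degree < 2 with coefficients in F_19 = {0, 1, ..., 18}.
a · b ≡ 17x + 8 (mod f(x))

Multiply in F_19[x]: a(x)·b(x) = (2x)·(3x + 5) = 6x^2 + 10x. This has degree ≥ 2, so divide by f(x) over F_19: 6x^2 + 10x = (6)·(x^2 + 2x + 5) + (17x + 8). Hence a·b ≡ 17x + 8 (mod f). (F_19[x]/(f) is a field with 19^2 = 361 elements since f is irreducible of degree 2.)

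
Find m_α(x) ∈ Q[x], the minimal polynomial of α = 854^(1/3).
m_α(x) = x^3 - 854

α satisfies α^3 = 854, so x^3 - 854 annihilates α. By the rational root test, a rational root p/q (in lowest terms) of x^3 - 854 would satisfy p^3 = 854 q^3, forcing q = 1 and p^3 = 854; but 854 is not a perfect cube, contradiction. A monic cubic over Q with no rational root is irreducible (any nontrivial factorization would include a linear factor). Hence x^3 - 854 is the minimal polynomial of α, and in particular [Q(α):Q] = 3.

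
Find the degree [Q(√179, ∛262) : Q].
[Q(√179, ∛262) : Q] = 6

Let L = Q(√179, ∛262). Since Q(√179) ⊂ L and [Q(√179):Q] = 2, the tower law gives 2 | [L:Q]. Likewise Q(∛262) ⊂ L with [Q(∛262):Q] = 3 (because 262 is not a perfect cube), so 3 | [L:Q]. As gcd(2,3) = 1, [L:Q] is divisible by 6. Conversely L is generated over Q by √179 and ∛262, so [L:Q] ≤ 2·3 = 6. Therefore [Q(√179, ∛262) : Q] = 6.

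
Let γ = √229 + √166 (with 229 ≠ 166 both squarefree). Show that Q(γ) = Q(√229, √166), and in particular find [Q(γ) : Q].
[Q(γ) : Q] = 4 (equivalently, Q(γ) = Q(√229, √166))

Obviously Q(γ) ⊆ Q(√229, √166), and [Q(√229, √166):Q] = 4 (since 229, 166 are distinct squarefree integers > 1 with 38014 not a perfect square). To show equality we compute the minimal polynomial of γ. From γ = √229 + √166: γ^2 = 229 + 2√(38014) + 166 = 395 + 2√(38014), so γ^2 - 395 = 2√(38014); squaring, (γ^2 - 395)^2 = 4·38014, i.e. γ^4 - 790γ^2 + 156025 - 152056 = 0, i.e. γ^4 - 790γ^2 + 3969 = 0. So γ is a root of x^4 - 790x^2 + 3969. This polynomial is irreducible over Q: it has no rational root (each ±√229 ± √166 is irrational), and any factorization into two quadratics over Q would force √(38014) ∈ Q (pairing opposite roots) or √229, √166 ∈ Q (other pairings), all impossible. Hence [Q(γ):Q] = 4 = [Q(√229, √166):Q], so Q(γ) = Q(√229, √166).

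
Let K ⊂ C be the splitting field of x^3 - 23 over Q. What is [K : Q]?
[K : Q] = 6

The roots of x^3 - 23 are ∛23, ω∛23, ω^2∛23 where ω = e^(2πi/3) is a primitive cube root of unity, so K = Q(∛23, ω). Now [Q(∛23):Q] = 3 (since 23 is not a perfect cube, x^3 - 23 is irreducible) and [Q(ω):Q] = 2. Both 2 and 3 divide [K:Q], and [K:Q] ≤ 3·2 = 6, so [K:Q] = 6. (Equivalently: Q(∛23) ⊂ R but ω ∉ R, so [K : Q(∛23)] = 2.)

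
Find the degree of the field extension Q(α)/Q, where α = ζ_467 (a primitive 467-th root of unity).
[Q(α):Q] = 466

The minimal polynomial of ζ_467 over Q is the 467-th cyclotomic polynomial Φ_467(x), which is irreducible over Q and has degree φ(467) = 466. Hence [Q(α):Q] = φ(467) = 466.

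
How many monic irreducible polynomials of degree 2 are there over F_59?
There are 1711 monic irreducible polynomials of degree 2 over F_59

Each element of F_{59^2} that lies in no proper subfield is a root of exactly one monic irreducible of degree 2 over F_59, and each such polynomial has 2 distinct roots in F_{59^2}. By Möbius inversion the count is N_59(2) = (1/2) Σ_{d|2} μ(2/d) · 59^d = (1/2)(μ(2)·59^1 + μ(1)·59^2) = 3422/2 = 1711.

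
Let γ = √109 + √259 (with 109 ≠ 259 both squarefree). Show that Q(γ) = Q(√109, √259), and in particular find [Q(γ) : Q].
[Q(γ) : Q] = 4 (equivalently, Q(γ) = Q(√109, √259))

Obviously Q(γ) ⊆ Q(√109, √259), and [Q(√109, √259):Q] = 4 (since 109, 259 are distinct squarefree integers > 1 with 28231 not a perfect square). To show equality we compute the minimal polynomial of γ. From γ = √109 + √259: γ^2 = 109 + 2√(28231) + 259 = 368 + 2√(28231), so γ^2 - 368 = 2√(28231); squaring, (γ^2 - 368)^2 = 4·28231, i.e. γ^4 - 736γ^2 + 135424 - 112924 = 0, i.e. γ^4 - 736γ^2 + 22500 = 0. So γ is a root of x^4 - 736x^2 + 22500. This polynomial is irreducible over Q: it has no rational root (each ±√109 ± √259 is irrational), and any factorization into two quadratics over Q would force √(28231) ∈ Q (pairing opposite roots) or √109, √259 ∈ Q (other pairings), all impossible. Hence [Q(γ):Q] = 4 = [Q(√109, √259):Q], so Q(γ) = Q(√109, √259).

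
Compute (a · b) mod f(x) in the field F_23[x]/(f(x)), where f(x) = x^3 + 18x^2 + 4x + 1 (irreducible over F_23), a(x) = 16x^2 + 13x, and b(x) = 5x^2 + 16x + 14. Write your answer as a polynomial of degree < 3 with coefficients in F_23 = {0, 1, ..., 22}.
a · b ≡ 14x^2 + x + 15 (mod f(x))

Multiply in F_23[x]: a(x)·b(x) = (16x^2 + 13x)·(5x^2 + 16x + 14) = 11x^4 + 22x^3 + 18x^2 + 21x. This has degree ≥ 3, so divide by f(x) over F_23: 11x^4 + 22x^3 + 18x^2 + 21x = (11x + 8)·(x^3 + 18x^2 + 4x + 1) + (14x^2 + x + 15). Hence a·b ≡ 14x^2 + x + 15 (mod f). (F_23[x]/(f) is a field with 23^3 = 12167 elements since f is irreducible of degree 3.)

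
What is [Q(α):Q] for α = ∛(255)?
[Q(α):Q] = 3

The minimal polynomial of α is x^3 - 255, irreducible over Q since 255 is not a perfect cube (so x^3 - 255 has no rational root). Hence [Q(α):Q] = deg(m_α) = 3.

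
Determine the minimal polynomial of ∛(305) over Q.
m_α(x) = x^3 - 305

α satisfies α^3 = 305, so x^3 - 305 annihilates α. By the rational root test, a rational root p/q (in lowest terms) of x^3 - 305 would satisfy p^3 = 305 q^3, forcing q = 1 and p^3 = 305; but 305 is not a perfect cube, contradiction. A monic cubic over Q with no rational root is irreducible (any nontrivial factorization would include a linear factor). Hence x^3 - 305 is the minimal polynomial of α, and in particular [Q(α):Q] = 3.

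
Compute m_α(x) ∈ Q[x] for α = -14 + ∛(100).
m_α(x) = x^3 + 42x^2 + 588x + 2644

Set β = α + 14 = ∛(100), so β^3 = 100. Then (α + 14)^3 - 100 = 0, i.e. α is a root of g(x) = (x + 14)^3 - 100 = x^3 + 42x^2 + 588x + 2644. Since g(x) = h(x + 14) where h(x) = x^3 - 100, and h is irreducible over Q (because 100 is not a perfect cube, so h has no rational root, and a monic cubic with no rational root is irreducible), g is also irreducible (irreducibility is preserved under the substitution x → x + 14). Hence m_α(x) = x^3 + 42x^2 + 588x + 2644.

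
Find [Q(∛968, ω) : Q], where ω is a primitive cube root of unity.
[Q(∛968, ω) : Q] = 6

[Q(∛968):Q] = 3 (min poly x^3 - 968, irreducible since 968 is not a perfect cube). [Q(ω):Q] = 2 (min poly x^2 + x + 1). Since Q(∛968) ⊂ R and ω ∉ R, we have ω ∉ Q(∛968), so x^2 + x + 1 remains irreducible over Q(∛968) and [Q(∛968, ω) : Q(∛968)] = 2. By the tower law, [Q(∛968, ω) : Q] = 3 · 2 = 6. (In fact Q(∛968, ω) is the splitting field of x^3 - 968 over Q.)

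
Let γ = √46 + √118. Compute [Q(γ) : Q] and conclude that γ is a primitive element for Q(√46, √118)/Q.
[Q(γ) : Q] = 4 (equivalently, Q(γ) = Q(√46, √118))

Obviously Q(γ) ⊆ Q(√46, √118), and [Q(√46, √118):Q] = 4 (since 46, 118 are distinct squarefree integers > 1 with 5428 not a perfect square). To show equality we compute the minimal polynomial of γ. From γ = √46 + √118: γ^2 = 46 + 2√(5428) + 118 = 164 + 2√(5428), so γ^2 - 164 = 2√(5428); squaring, (γ^2 - 164)^2 = 4·5428, i.e. γ^4 - 328γ^2 + 26896 - 21712 = 0, i.e. γ^4 - 328γ^2 + 5184 = 0. So γ is a root of x^4 - 328x^2 + 5184. This polynomial is irreducible over Q: it has no rational root (each ±√46 ± √118 is irrational), and any factorization into two quadratics over Q would force √(5428) ∈ Q (pairing opposite roots) or √46, √118 ∈ Q (other pairings), all impossible. Hence [Q(γ):Q] = 4 = [Q(√46, √118):Q], so Q(γ) = Q(√46, √118).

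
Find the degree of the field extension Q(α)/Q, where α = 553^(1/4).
[Q(α):Q] = 4

α is a root of x^4 - 553. By Eisenstein's criterion at the prime p = 7 (which divides the constant term 553 but p^2 = 49 does not, since 553 is squarefree), x^4 - 553 is irreducible over Q. Hence [Q(α):Q] = 4.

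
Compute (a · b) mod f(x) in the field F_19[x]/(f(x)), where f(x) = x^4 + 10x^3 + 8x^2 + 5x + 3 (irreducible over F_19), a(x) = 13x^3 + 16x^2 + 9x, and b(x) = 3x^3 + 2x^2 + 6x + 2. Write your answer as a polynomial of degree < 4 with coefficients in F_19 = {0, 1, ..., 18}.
a · b ≡ 2x^3 + 13x^2 + 6x + 13 (mod f(x))

Multiply in F_19[x]: a(x)·b(x) = (13x^3 + 16x^2 + 9x)·(3x^3 + 2x^2 + 6x + 2) = x^6 + 17x^5 + 4x^4 + 7x^3 + 10x^2 + 18x. This has degree ≥ 4, so divide by f(x) over F_19: x^6 + 17x^5 + 4x^4 + 7x^3 + 10x^2 + 18x = (x^2 + 7x + 2)·(x^4 + 10x^3 + 8x^2 + 5x + 3) + (2x^3 + 13x^2 + 6x + 13). Hence a·b ≡ 2x^3 + 13x^2 + 6x + 13 (mod f). (F_19[x]/(f) is a field with 19^4 = 130321 elements since f is irreducible of degree 4.)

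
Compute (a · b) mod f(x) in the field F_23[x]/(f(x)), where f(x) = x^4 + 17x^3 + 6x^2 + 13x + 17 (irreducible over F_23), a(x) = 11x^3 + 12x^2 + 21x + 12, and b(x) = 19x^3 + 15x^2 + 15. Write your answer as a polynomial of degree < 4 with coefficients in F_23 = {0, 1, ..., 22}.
a · b ≡ 19x^3 + 10x^2 + 9x + 15 (mod f(x))

Multiply in F_23[x]: a(x)·b(x) = (11x^3 + 12x^2 + 21x + 12)·(19x^3 + 15x^2 + 15) = 2x^6 + 2x^5 + 4x^4 + 18x^3 + 15x^2 + 16x + 19. This has degree ≥ 4, so divide by f(x) over F_23: 2x^6 + 2x^5 + 4x^4 + 18x^3 + 15x^2 + 16x + 19 = (2x^2 + 14x + 7)·(x^4 + 17x^3 + 6x^2 + 13x + 17) + (19x^3 + 10x^2 + 9x + 15). Hence a·b ≡ 19x^3 + 10x^2 + 9x + 15 (mod f). (F_23[x]/(f) is a field with 23^4 = 279841 elements since f is irreducible of degree 4.)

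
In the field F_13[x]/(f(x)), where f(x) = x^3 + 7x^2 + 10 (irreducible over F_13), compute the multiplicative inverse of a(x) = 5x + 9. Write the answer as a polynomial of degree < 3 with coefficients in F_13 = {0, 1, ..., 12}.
a(x)^(-1) ≡ 7x^2 (mod f(x))

Since f is irreducible over F_13, F_13[x]/(f) is a field and a(x) ≠ 0 has an inverse. Apply the extended Euclidean algorithm to f(x) and a(x) in F_13[x]: f(x) = (8x^2)·a(x) + (10). The last nonzero remainder is the constant 10 = gcd(f, a) in F_13. Back-substituting through the division chain expresses 10 = s(x)·a(x) + t(x)·f(x) with s(x) ≡ 5x^2 (mod f), so (5x^2)·a(x) ≡ 10 (mod f). Multiplying by 10^(-1) ≡ 4 in F_13 gives a(x)^(-1) ≡ 4·(5x^2) ≡ 7x^2 (mod f). Check: (5x + 9)·(7x^2) = 9x^3 + 11x^2 ≡ 1 (mod x^3 + 7x^2 + 10).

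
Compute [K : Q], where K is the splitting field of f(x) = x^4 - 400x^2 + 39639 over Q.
[K : Q] = 4

Solving the quadratic in x^2: x^2 = (400 ± √(400^2 - 4·39639))/2 = (400 ± √1444)/2 = (400 ± 38)/2, giving x^2 = 181 or x^2 = 219. So f(x) = (x^2 - 181)(x^2 - 219) and the roots of f are ±√181, ±√219. Hence the splitting field is K = Q(√181, √219). Since 181 and 219 are distinct squarefree integers > 1, their product 39639 is not a perfect square, so √219 ∉ Q(√181). By the tower law [K:Q] = [Q(√181,√219):Q(√181)] · [Q(√181):Q] = 2 · 2 = 4.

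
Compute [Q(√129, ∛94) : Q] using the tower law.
[Q(√129, ∛94) : Q] = 6

Let L = Q(√129, ∛94). Since Q(√129) ⊂ L and [Q(√129):Q] = 2, the tower law gives 2 | [L:Q]. Likewise Q(∛94) ⊂ L with [Q(∛94):Q] = 3 (because 94 is not a perfect cube), so 3 | [L:Q]. As gcd(2,3) = 1, [L:Q] is divisible by 6. Conversely L is generated over Q by √129 and ∛94, so [L:Q] ≤ 2·3 = 6. Therefore [Q(√129, ∛94) : Q] = 6.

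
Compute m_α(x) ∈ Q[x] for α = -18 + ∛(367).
m_α(x) = x^3 + 54x^2 + 972x + 5465

Set β = α + 18 = ∛(367), so β^3 = 367. Then (α + 18)^3 - 367 = 0, i.e. α is a root of g(x) = (x + 18)^3 - 367 = x^3 + 54x^2 + 972x + 5465. Since g(x) = h(x + 18) where h(x) = x^3 - 367, and h is irreducible over Q (because 367 is not a perfect cube, so h has no rational root, and a monic cubic with no rational root is irreducible), g is also irreducible (irreducibility is preserved under the substitution x → x + 18). Hence m_α(x) = x^3 + 54x^2 + 972x + 5465.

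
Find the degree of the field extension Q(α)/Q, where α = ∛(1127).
[Q(α):Q] = 3

The minimal polynomial of α is x^3 - 1127, irreducible over Q since 1127 is not a perfect cube (so x^3 - 1127 has no rational root). Hence [Q(α):Q] = deg(m_α) = 3.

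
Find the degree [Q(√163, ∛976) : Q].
[Q(√163, ∛976) : Q] = 6

Let L = Q(√163, ∛976). Since Q(√163) ⊂ L and [Q(√163):Q] = 2, the tower law gives 2 | [L:Q]. Likewise Q(∛976) ⊂ L with [Q(∛976):Q] = 3 (because 976 is not a perfect cube), so 3 | [L:Q]. As gcd(2,3) = 1, [L:Q] is divisible by 6. Conversely L is generated over Q by √163 and ∛976, so [L:Q] ≤ 2·3 = 6. Therefore [Q(√163, ∛976) : Q] = 6.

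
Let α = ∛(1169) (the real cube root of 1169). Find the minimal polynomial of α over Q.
m_α(x) = x^3 - 1169

α satisfies α^3 = 1169, so x^3 - 1169 annihilates α. By the rational root test, a rational root p/q (in lowest terms) of x^3 - 1169 would satisfy p^3 = 1169 q^3, forcing q = 1 and p^3 = 1169; but 1169 is not a perfect cube, contradiction. A monic cubic over Q with no rational root is irreducible (any nontrivial factorization would include a linear factor). Hence x^3 - 1169 is the minimal polynomial of α, and in particular [Q(α):Q] = 3.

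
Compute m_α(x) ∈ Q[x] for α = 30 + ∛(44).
m_α(x) = x^3 - 90x^2 + 2700x - 27044

Set β = α - 30 = ∛(44), so β^3 = 44. Then (α - 30)^3 - 44 = 0, i.e. α is a root of g(x) = (x - 30)^3 - 44 = x^3 - 90x^2 + 2700x - 27044. Since g(x) = h(x - 30) where h(x) = x^3 - 44, and h is irreducible over Q (because 44 is not a perfect cube, so h has no rational root, and a monic cubic with no rational root is irreducible), g is also irreducible (irreducibility is preserved under the substitution x → x - 30). Hence m_α(x) = x^3 - 90x^2 + 2700x - 27044.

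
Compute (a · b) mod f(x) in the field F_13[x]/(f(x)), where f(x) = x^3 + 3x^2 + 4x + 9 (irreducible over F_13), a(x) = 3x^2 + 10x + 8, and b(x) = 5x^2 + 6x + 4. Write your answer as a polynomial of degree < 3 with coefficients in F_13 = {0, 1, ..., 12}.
a · b ≡ 9x^2 + 4x + 7 (mod f(x))

Multiply in F_13[x]: a(x)·b(x) = (3x^2 + 10x + 8)·(5x^2 + 6x + 4) = 2x^4 + 3x^3 + 8x^2 + 10x + 6. This has degree ≥ 3, so divide by f(x) over F_13: 2x^4 + 3x^3 + 8x^2 + 10x + 6 = (2x + 10)·(x^3 + 3x^2 + 4x + 9) + (9x^2 + 4x + 7). Hence a·b ≡ 9x^2 + 4x + 7 (mod f). (F_13[x]/(f) is a field with 13^3 = 2197 elements since f is irreducible of degree 3.)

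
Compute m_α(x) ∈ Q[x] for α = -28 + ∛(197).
m_α(x) = x^3 + 84x^2 + 2352x + 21755

Set β = α + 28 = ∛(197), so β^3 = 197. Then (α + 28)^3 - 197 = 0, i.e. α is a root of g(x) = (x + 28)^3 - 197 = x^3 + 84x^2 + 2352x + 21755. Since g(x) = h(x + 28) where h(x) = x^3 - 197, and h is irreducible over Q (because 197 is not a perfect cube, so h has no rational root, and a monic cubic with no rational root is irreducible), g is also irreducible (irreducibility is preserved under the substitution x → x + 28). Hence m_α(x) = x^3 + 84x^2 + 2352x + 21755.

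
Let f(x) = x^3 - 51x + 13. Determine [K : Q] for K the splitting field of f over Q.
[K : Q] = 6

By the rational root test, any rational root of the monic integer polynomial f(x) = x^3 - 51x + 13 must be an integer dividing the constant term 13, i.e. one of ±{1, 13}. Evaluating: f(1) = -37, f(-1) = 63, f(13) = 1547, f(-13) = -1521; none is 0, so f has no rational root and is therefore irreducible over Q (a cubic with no linear factor over a field is irreducible). For an irreducible cubic, the Galois group is A_3 or S_3 according as the discriminant disc(f) = -4a^3 - 27b^2 = -4·(-51)^3 - 27·(13)^2 = 526041 is or is not a square in Q. Here disc(f) = 526041 is not a perfect square in Q, so the Galois group of f over Q is not contained in A_3 and must be all of S_3. The splitting field has degree |S_3| = 6 over Q, so [K : Q] = 6.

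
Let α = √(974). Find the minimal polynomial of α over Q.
m_α(x) = x^2 - 974

α satisfies α^2 - 974 = 0, so x^2 - 974 annihilates α. Since d = 974 is squarefree and ≠ 1, it is not a perfect square in Q, so x^2 - 974 has no rational root and is therefore irreducible over Q (a degree-2 polynomial over a field is irreducible iff it has no root). Hence m_α(x) = x^2 - 974.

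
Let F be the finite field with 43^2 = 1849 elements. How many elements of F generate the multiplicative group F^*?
There are φ(1848) = 480 primitive elements

F_q^* is cyclic of order q - 1 = 1848. A cyclic group of order m has exactly φ(m) generators. Here m = 1848 = 2^3 · 3 · 7 · 11, so the number of primitive elements is φ(1848) = 480.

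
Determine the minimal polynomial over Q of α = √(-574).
m_α(x) = x^2 + 574

α satisfies α^2 + 574 = 0, so x^2 + 574 annihilates α. Since d = -574 is squarefree and ≠ 1, it is not a perfect square in Q, so x^2 + 574 has no rational root and is therefore irreducible over Q (a degree-2 polynomial over a field is irreducible iff it has no root). Hence m_α(x) = x^2 + 574.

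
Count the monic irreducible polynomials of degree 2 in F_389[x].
There are 75466 monic irreducible polynomials of degree 2 over F_389

Each element of F_{389^2} that lies in no proper subfield is a root of exactly one monic irreducible of degree 2 over F_389, and each such polynomial has 2 distinct roots in F_{389^2}. By Möbius inversion the count is N_389(2) = (1/2) Σ_{d|2} μ(2/d) · 389^d = (1/2)(μ(2)·389^1 + μ(1)·389^2) = 150932/2 = 75466.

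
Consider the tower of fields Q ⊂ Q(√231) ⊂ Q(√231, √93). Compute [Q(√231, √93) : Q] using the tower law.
[Q(√231, √93) : Q] = 4

[Q(√231):Q] = 2 (min poly x^2 - 231, irreducible since 231 is squarefree > 1). For the top step, suppose √93 ∈ Q(√231), say √93 = c + d√231 with c, d ∈ Q. Squaring: 93 = c^2 + 231d^2 + 2cd√231. Since √231 ∉ Q this forces 2cd = 0. If d = 0 then √93 = c ∈ Q, contradicting 93 squarefree > 1. If c = 0 then 93 = 231d^2, so 231·93 = (231d)^2 is a perfect square in Q — but 231·93 = 21483 is not a perfect square (since 231 and 93 are distinct squarefree integers). Contradiction. Hence √93 ∉ Q(√231), so x^2 - 93 stays irreducible over Q(√231) and [Q(√231, √93) : Q(√231)] = 2. By the tower law, [Q(√231, √93) : Q] = 2 · 2 = 4.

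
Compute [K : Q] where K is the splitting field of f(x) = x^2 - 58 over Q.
[K : Q] = 2

f(x) = x^2 - 58 factors as (x - √58)(x + √58). The splitting field is K = Q(√58). Since 58 is squarefree and > 1, it is not a perfect square, so x^2 - 58 is irreducible over Q and [Q(√58) : Q] = 2. Hence [K : Q] = 2.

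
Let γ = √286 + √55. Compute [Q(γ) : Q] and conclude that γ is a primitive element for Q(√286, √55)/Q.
[Q(γ) : Q] = 4 (equivalently, Q(γ) = Q(√286, √55))

Obviously Q(γ) ⊆ Q(√286, √55), and [Q(√286, √55):Q] = 4 (since 286, 55 are distinct squarefree integers > 1 with 15730 not a perfect square). To show equality we compute the minimal polynomial of γ. From γ = √286 + √55: γ^2 = 286 + 2√(15730) + 55 = 341 + 2√(15730), so γ^2 - 341 = 2√(15730); squaring, (γ^2 - 341)^2 = 4·15730, i.e. γ^4 - 682γ^2 + 116281 - 62920 = 0, i.e. γ^4 - 682γ^2 + 53361 = 0. So γ is a root of x^4 - 682x^2 + 53361. This polynomial is irreducible over Q: it has no rational root (each ±√286 ± √55 is irrational), and any factorization into two quadratics over Q would force √(15730) ∈ Q (pairing opposite roots) or √286, √55 ∈ Q (other pairings), all impossible. Hence [Q(γ):Q] = 4 = [Q(√286, √55):Q], so Q(γ) = Q(√286, √55).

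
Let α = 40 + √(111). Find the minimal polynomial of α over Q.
m_α(x) = x^2 - 80x + 1489

From α - 40 = √(111), squaring gives (α - 40)^2 = 111, i.e. α^2 - 80α + 1600 = 111, so α^2 - 80α + 1489 = 0. The discriminant of x^2 - 80x + 1489 is (-80)^2 - 4·(1489) = 6400 - 5956 = 444, and 4·(111) is not a perfect square in Q since 111 is squarefree and ≠ 1. Hence x^2 - 80x + 1489 is irreducible over Q and is the minimal polynomial of α.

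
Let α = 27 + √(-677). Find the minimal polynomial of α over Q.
m_α(x) = x^2 - 54x + 1406

From α - 27 = √(-677), squaring gives (α - 27)^2 = -677, i.e. α^2 - 54α + 729 = -677, so α^2 - 54α + 1406 = 0. The discriminant of x^2 - 54x + 1406 is (-54)^2 - 4·(1406) = 2916 - 5624 = -2708, and 4·(-677) is not a perfect square in Q since -677 is squarefree and ≠ 1. Hence x^2 - 54x + 1406 is irreducible over Q and is the minimal polynomial of α.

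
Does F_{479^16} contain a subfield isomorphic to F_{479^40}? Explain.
No: F_{479^40} is not a subfield of F_{479^16}

F_{p^m} embeds in F_{p^n} iff m | n. Here 40 ∤ 16 (since 16 = 0·40 + 16 with remainder 16 ≠ 0), so F_{479^40} is not a subfield of F_{479^16}. Equivalently: if it were, the tower law would give 40 = [F_{479^40}:F_479] dividing [F_{479^16}:F_479] = 16, contradiction.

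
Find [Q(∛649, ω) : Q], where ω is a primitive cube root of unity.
[Q(∛649, ω) : Q] = 6

[Q(∛649):Q] = 3 (min poly x^3 - 649, irreducible since 649 is not a perfect cube). [Q(ω):Q] = 2 (min poly x^2 + x + 1). Since Q(∛649) ⊂ R and ω ∉ R, we have ω ∉ Q(∛649), so x^2 + x + 1 remains irreducible over Q(∛649) and [Q(∛649, ω) : Q(∛649)] = 2. By the tower law, [Q(∛649, ω) : Q] = 3 · 2 = 6. (In fact Q(∛649, ω) is the splitting field of x^3 - 649 over Q.)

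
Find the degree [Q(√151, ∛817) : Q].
[Q(√151, ∛817) : Q] = 6

Let L = Q(√151, ∛817). Since Q(√151) ⊂ L and [Q(√151):Q] = 2, the tower law gives 2 | [L:Q]. Likewise Q(∛817) ⊂ L with [Q(∛817):Q] = 3 (because 817 is not a perfect cube), so 3 | [L:Q]. As gcd(2,3) = 1, [L:Q] is divisible by 6. Conversely L is generated over Q by √151 and ∛817, so [L:Q] ≤ 2·3 = 6. Therefore [Q(√151, ∛817) : Q] = 6.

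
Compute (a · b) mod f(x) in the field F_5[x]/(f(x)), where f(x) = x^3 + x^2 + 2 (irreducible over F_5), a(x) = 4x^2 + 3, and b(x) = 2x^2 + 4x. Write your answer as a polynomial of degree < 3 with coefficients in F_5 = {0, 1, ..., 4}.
a · b ≡ 3x^2 + x + 4 (mod f(x))

Multiply in F_5[x]: a(x)·b(x) = (4x^2 + 3)·(2x^2 + 4x) = 3x^4 + x^3 + x^2 + 2x. This has degree ≥ 3, so divide by f(x) over F_5: 3x^4 + x^3 + x^2 + 2x = (3x + 3)·(x^3 + x^2 + 2) + (3x^2 + x + 4). Hence a·b ≡ 3x^2 + x + 4 (mod f). (F_5[x]/(f) is a field with 5^3 = 125 elements since f is irreducible of degree 3.)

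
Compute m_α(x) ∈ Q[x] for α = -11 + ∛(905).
m_α(x) = x^3 + 33x^2 + 363x + 426

Set β = α + 11 = ∛(905), so β^3 = 905. Then (α + 11)^3 - 905 = 0, i.e. α is a root of g(x) = (x + 11)^3 - 905 = x^3 + 33x^2 + 363x + 426. Since g(x) = h(x + 11) where h(x) = x^3 - 905, and h is irreducible over Q (because 905 is not a perfect cube, so h has no rational root, and a monic cubic with no rational root is irreducible), g is also irreducible (irreducibility is preserved under the substitution x → x + 11). Hence m_α(x) = x^3 + 33x^2 + 363x + 426.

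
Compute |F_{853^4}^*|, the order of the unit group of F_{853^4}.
|F_{853^4}^*| = 529414856880

F_{853^4} has 853^4 = 529414856881 elements; its multiplicative group consists of all nonzero elements, so |F_{853^4}^*| = 529414856881 - 1 = 529414856880. (It is cyclic since any finite subgroup of the multiplicative group of a field is cyclic.)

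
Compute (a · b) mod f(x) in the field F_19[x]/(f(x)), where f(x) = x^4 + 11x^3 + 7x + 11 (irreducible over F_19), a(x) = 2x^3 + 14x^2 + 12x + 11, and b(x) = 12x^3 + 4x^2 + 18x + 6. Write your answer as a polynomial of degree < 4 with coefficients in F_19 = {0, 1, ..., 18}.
a · b ≡ 9x^3 + 12x^2 + 11x + 8 (mod f(x))

Multiply in F_19[x]: a(x)·b(x) = (2x^3 + 14x^2 + 12x + 11)·(12x^3 + 4x^2 + 18x + 6) = 5x^6 + 5x^5 + 8x^4 + 7x^3 + 2x^2 + 4x + 9. This has degree ≥ 4, so divide by f(x) over F_19: 5x^6 + 5x^5 + 8x^4 + 7x^3 + 2x^2 + 4x + 9 = (5x^2 + 7x + 7)·(x^4 + 11x^3 + 7x + 11) + (9x^3 + 12x^2 + 11x + 8). Hence a·b ≡ 9x^3 + 12x^2 + 11x + 8 (mod f). (F_19[x]/(f) is a field with 19^4 = 130321 elements since f is irreducible of degree 4.)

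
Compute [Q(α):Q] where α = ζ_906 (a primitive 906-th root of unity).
[Q(α):Q] = 300

The minimal polynomial of ζ_906 over Q is the 906-th cyclotomic polynomial Φ_906(x), which is irreducible over Q and has degree φ(906) = 300. Hence [Q(α):Q] = φ(906) = 300.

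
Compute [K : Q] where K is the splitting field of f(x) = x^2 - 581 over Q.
[K : Q] = 2

f(x) = x^2 - 581 factors as (x - √581)(x + √581). The splitting field is K = Q(√581). Since 581 is squarefree and > 1, it is not a perfect square, so x^2 - 581 is irreducible over Q and [Q(√581) : Q] = 2. Hence [K : Q] = 2.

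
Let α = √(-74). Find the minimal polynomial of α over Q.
m_α(x) = x^2 + 74

α satisfies α^2 + 74 = 0, so x^2 + 74 annihilates α. Since d = -74 is squarefree and ≠ 1, it is not a perfect square in Q, so x^2 + 74 has no rational root and is therefore irreducible over Q (a degree-2 polynomial over a field is irreducible iff it has no root). Hence m_α(x) = x^2 + 74.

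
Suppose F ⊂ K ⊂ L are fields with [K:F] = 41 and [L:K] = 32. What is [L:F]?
[L:F] = 1312

The tower law says that for any tower of field extensions F ⊂ K ⊂ L with finite degrees, [L:F] = [L:K] · [K:F]. Here this gives [L:F] = 32 · 41 = 1312.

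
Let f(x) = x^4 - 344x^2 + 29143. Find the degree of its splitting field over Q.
[K : Q] = 4

Solving the quadratic in x^2: x^2 = (344 ± √(344^2 - 4·29143))/2 = (344 ± √1764)/2 = (344 ± 42)/2, giving x^2 = 151 or x^2 = 193. So f(x) = (x^2 - 151)(x^2 - 193) and the roots of f are ±√151, ±√193. Hence the splitting field is K = Q(√151, √193). Since 151 and 193 are distinct squarefree integers > 1, their product 29143 is not a perfect square, so √193 ∉ Q(√151). By the tower law [K:Q] = [Q(√151,√193):Q(√151)] · [Q(√151):Q] = 2 · 2 = 4.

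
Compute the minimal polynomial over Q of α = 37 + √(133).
m_α(x) = x^2 - 74x + 1236

From α - 37 = √(133), squaring gives (α - 37)^2 = 133, i.e. α^2 - 74α + 1369 = 133, so α^2 - 74α + 1236 = 0. The discriminant of x^2 - 74x + 1236 is (-74)^2 - 4·(1236) = 5476 - 4944 = 532, and 4·(133) is not a perfect square in Q since 133 is squarefree and ≠ 1. Hence x^2 - 74x + 1236 is irreducible over Q and is the minimal polynomial of α.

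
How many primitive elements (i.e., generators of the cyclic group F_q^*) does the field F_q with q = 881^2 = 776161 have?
There are φ(776160) = 161280 primitive elements

F_q^* is cyclic of order q - 1 = 776160. A cyclic group of order m has exactly φ(m) generators. Here m = 776160 = 2^5 · 3^2 · 5 · 7^2 · 11, so the number of primitive elements is φ(776160) = 161280.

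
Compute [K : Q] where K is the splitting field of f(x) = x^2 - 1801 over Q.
[K : Q] = 2

f(x) = x^2 - 1801 factors as (x - √1801)(x + √1801). The splitting field is K = Q(√1801). Since 1801 is squarefree and > 1, it is not a perfect square, so x^2 - 1801 is irreducible over Q and [Q(√1801) : Q] = 2. Hence [K : Q] = 2.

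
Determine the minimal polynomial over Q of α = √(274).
m_α(x) = x^2 - 274

α satisfies α^2 - 274 = 0, so x^2 - 274 annihilates α. Since d = 274 is squarefree and ≠ 1, it is not a perfect square in Q, so x^2 - 274 has no rational root and is therefore irreducible over Q (a degree-2 polynomial over a field is irreducible iff it has no root). Hence m_α(x) = x^2 - 274.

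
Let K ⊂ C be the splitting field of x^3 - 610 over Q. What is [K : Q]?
[K : Q] = 6

The roots of x^3 - 610 are ∛610, ω∛610, ω^2∛610 where ω = e^(2πi/3) is a primitive cube root of unity, so K = Q(∛610, ω). Now [Q(∛610):Q] = 3 (since 610 is not a perfect cube, x^3 - 610 is irreducible) and [Q(ω):Q] = 2. Both 2 and 3 divide [K:Q], and [K:Q] ≤ 3·2 = 6, so [K:Q] = 6. (Equivalently: Q(∛610) ⊂ R but ω ∉ R, so [K : Q(∛610)] = 2.)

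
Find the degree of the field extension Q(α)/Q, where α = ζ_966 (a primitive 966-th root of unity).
[Q(α):Q] = 264

The minimal polynomial of ζ_966 over Q is the 966-th cyclotomic polynomial Φ_966(x), which is irreducible over Q and has degree φ(966) = 264. Hence [Q(α):Q] = φ(966) = 264.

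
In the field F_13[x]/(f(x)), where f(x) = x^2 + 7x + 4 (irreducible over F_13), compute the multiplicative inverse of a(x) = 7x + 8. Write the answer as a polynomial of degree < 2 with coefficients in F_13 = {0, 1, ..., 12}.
a(x)^(-1) ≡ 10x + 1 (mod f(x))

Since f is irreducible over F_13, F_13[x]/(f) is a field and a(x) ≠ 0 has an inverse. Apply the extended Euclidean algorithm to f(x) and a(x) in F_13[x]: f(x) = (2x + 8)·a(x) + (5). The last nonzero remainder is the constant 5 = gcd(f, a) in F_13. Back-substituting through the division chain expresses 5 = s(x)·a(x) + t(x)·f(x) with s(x) ≡ 11x + 5 (mod f), so (11x + 5)·a(x) ≡ 5 (mod f). Multiplying by 5^(-1) ≡ 8 in F_13 gives a(x)^(-1) ≡ 8·(11x + 5) ≡ 10x + 1 (mod f). Check: (7x + 8)·(10x + 1) = 5x^2 + 9x + 8 ≡ 1 (mod x^2 + 7x + 4).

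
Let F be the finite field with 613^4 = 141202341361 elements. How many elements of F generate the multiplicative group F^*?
There are φ(141202341360) = 34608218112 primitive elements

F_q^* is cyclic of order q - 1 = 141202341360. A cyclic group of order m has exactly φ(m) generators. Here m = 141202341360 = 2^4 · 3^2 · 5 · 17 · 53 · 307 · 709, so the number of primitive elements is φ(141202341360) = 34608218112.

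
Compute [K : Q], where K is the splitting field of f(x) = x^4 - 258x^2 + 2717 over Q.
[K : Q] = 4

Solving the quadratic in x^2: x^2 = (258 ± √(258^2 - 4·2717))/2 = (258 ± √55696)/2 = (258 ± 236)/2, giving x^2 = 247 or x^2 = 11. So f(x) = (x^2 - 247)(x^2 - 11) and the roots of f are ±√247, ±√11. Hence the splitting field is K = Q(√247, √11). Since 247 and 11 are distinct squarefree integers > 1, their product 2717 is not a perfect square, so √11 ∉ Q(√247). By the tower law [K:Q] = [Q(√247,√11):Q(√247)] · [Q(√247):Q] = 2 · 2 = 4.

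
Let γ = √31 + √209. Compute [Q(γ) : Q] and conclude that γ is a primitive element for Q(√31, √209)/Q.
[Q(γ) : Q] = 4 (equivalently, Q(γ) = Q(√31, √209))

Obviously Q(γ) ⊆ Q(√31, √209), and [Q(√31, √209):Q] = 4 (since 31, 209 are distinct squarefree integers > 1 with 6479 not a perfect square). To show equality we compute the minimal polynomial of γ. From γ = √31 + √209: γ^2 = 31 + 2√(6479) + 209 = 240 + 2√(6479), so γ^2 - 240 = 2√(6479); squaring, (γ^2 - 240)^2 = 4·6479, i.e. γ^4 - 480γ^2 + 57600 - 25916 = 0, i.e. γ^4 - 480γ^2 + 31684 = 0. So γ is a root of x^4 - 480x^2 + 31684. This polynomial is irreducible over Q: it has no rational root (each ±√31 ± √209 is irrational), and any factorization into two quadratics over Q would force √(6479) ∈ Q (pairing opposite roots) or √31, √209 ∈ Q (other pairings), all impossible. Hence [Q(γ):Q] = 4 = [Q(√31, √209):Q], so Q(γ) = Q(√31, √209).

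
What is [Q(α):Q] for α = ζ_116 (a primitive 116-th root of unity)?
[Q(α):Q] = 56

The minimal polynomial of ζ_116 over Q is the 116-th cyclotomic polynomial Φ_116(x), which is irreducible over Q and has degree φ(116) = 56. Hence [Q(α):Q] = φ(116) = 56.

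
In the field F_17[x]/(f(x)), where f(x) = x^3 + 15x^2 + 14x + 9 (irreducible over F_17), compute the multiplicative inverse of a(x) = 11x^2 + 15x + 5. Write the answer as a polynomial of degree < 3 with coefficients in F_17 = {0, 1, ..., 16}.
a(x)^(-1) ≡ 5x^2 + 12x + 3 (mod f(x))

Since f is irreducible over F_17, F_17[x]/(f) is a field and a(x) ≠ 0 has an inverse. Apply the extended Euclidean algorithm to f(x) and a(x) in F_17[x]: f(x) = (14x + 7)·a(x) + (9x + 8);  a(x) = (5x + 1)·(9x + 8) + (14). The last nonzero remainder is the constant 14 = gcd(f, a) in F_17. Back-substituting through the division chain expresses 14 = s(x)·a(x) + t(x)·f(x) with s(x) ≡ 2x^2 + 15x + 8 (mod f), so (2x^2 + 15x + 8)·a(x) ≡ 14 (mod f). Multiplying by 14^(-1) ≡ 11 in F_17 gives a(x)^(-1) ≡ 11·(2x^2 + 15x + 8) ≡ 5x^2 + 12x + 3 (mod f). Check: (11x^2 + 15x + 5)·(5x^2 + 12x + 3) = 4x^4 + 3x^3 + 3x + 15 ≡ 1 (mod x^3 + 15x^2 + 14x + 9).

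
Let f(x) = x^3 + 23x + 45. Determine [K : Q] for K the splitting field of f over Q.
[K : Q] = 6

By the rational root test, any rational root of the monic integer polynomial f(x) = x^3 + 23x + 45 must be an integer dividing the constant term 45, i.e. one of ±{1, 3, 5, 9, 15, 45}. Evaluating: f(1) = 69, f(-1) = 21, f(3) = 141, f(-3) = -51, f(5) = 285, f(-5) = -195, f(9) = 981, f(-9) = -891, f(15) = 3765, f(-15) = -3675, f(45) = 92205, f(-45) = -92115; none is 0, so f has no rational root and is therefore irreducible over Q (a cubic with no linear factor over a field is irreducible). For an irreducible cubic, the Galois group is A_3 or S_3 according as the discriminant disc(f) = -4a^3 - 27b^2 = -4·(23)^3 - 27·(45)^2 = -103343 is or is not a square in Q. Here disc(f) = -103343 is not a perfect square in Q, so the Galois group of f over Q is not contained in A_3 and must be all of S_3. The splitting field has degree |S_3| = 6 over Q, so [K : Q] = 6.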